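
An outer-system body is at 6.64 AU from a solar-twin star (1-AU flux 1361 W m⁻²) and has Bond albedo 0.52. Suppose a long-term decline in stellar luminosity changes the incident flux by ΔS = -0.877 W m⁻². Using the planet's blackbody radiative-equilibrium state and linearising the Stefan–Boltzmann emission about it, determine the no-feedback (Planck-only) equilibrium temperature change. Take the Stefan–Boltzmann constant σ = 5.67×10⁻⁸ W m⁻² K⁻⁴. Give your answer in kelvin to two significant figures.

By the inverse-square law, S = 1361/6.64² = 30.87 W m⁻².
The baseline emission temperature is T_e = 89.90 K.
Only a fraction (1−α) is absorbed and it's spread over 4πR², so ΔF = (1−α)ΔS/4 = -0.1052 W m⁻².
The Planck feedback parameter is 4σT_e³ = 0.1648 W m⁻²/K.
Hence the no-feedback warming is ΔF/(4σT_e³) = -0.639 K.

-0.64 K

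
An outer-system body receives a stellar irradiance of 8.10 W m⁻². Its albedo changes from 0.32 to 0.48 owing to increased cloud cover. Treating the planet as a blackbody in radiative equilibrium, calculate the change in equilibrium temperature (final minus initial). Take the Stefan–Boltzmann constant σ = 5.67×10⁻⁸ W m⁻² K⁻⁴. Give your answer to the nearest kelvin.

-5 K

Before: T₁ = [8.100·0.68/(4σ)]^(1/4) = 70.20 K.
Final:   T₂ = [S(1−0.48)/(4σ)]^(1/4) = 65.65 K.
ΔT = T₂ − T₁ = -4.554 K.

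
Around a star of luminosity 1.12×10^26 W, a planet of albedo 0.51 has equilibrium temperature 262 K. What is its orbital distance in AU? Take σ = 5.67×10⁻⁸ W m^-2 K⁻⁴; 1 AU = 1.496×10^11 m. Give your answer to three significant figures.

Required flux: S = 4σT⁴/(1−α) = 2181 W m^-2.
Then d = [L/(4πS)]^(1/2) = 6.393×10^10 m, i.e. 0.4273 AU.

0.427 AU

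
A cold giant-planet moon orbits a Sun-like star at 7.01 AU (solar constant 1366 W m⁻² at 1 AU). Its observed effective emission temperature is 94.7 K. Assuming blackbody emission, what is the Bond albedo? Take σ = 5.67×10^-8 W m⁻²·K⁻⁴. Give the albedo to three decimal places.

Flux at the orbit: S = 1366/(7.01)² = 27.80 W m⁻².
From σT⁴ = S(1−α)/4 we invert for α: 1−α = 4σT⁴/S.
σT⁴ = 4.560 W m⁻², so 4σT⁴ = 18.24 W m⁻².
Hence α = 1 − 18.24/27.80 = 0.3438.

0.344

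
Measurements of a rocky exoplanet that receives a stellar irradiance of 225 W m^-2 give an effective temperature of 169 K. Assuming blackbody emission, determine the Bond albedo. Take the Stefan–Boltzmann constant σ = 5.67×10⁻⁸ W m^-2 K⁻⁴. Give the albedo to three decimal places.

From σT⁴ = S(1−α)/4 we invert for α: 1−α = 4σT⁴/S.
4σT⁴ = 4·5.67×10⁻⁸·(169)⁴ = 185.0 W m^-2.
Hence α = 1 − 185.0/225.0 = 0.1777.

0.178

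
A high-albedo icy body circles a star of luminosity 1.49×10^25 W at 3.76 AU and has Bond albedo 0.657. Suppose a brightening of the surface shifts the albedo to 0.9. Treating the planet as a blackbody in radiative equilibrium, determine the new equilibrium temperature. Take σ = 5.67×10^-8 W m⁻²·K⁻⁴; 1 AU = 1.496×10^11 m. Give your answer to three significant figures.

35.9 kelvin

Orbital distance: d = 3.76 AU = 5.625×10^11 m.
Spreading L over a sphere of radius d: S = 1.49×10^25/(4π·5.62×10^11²) = 3.747 W m⁻².
T₂ = [S(1−α₂)/(4σ)]^(1/4) = [3.747·0.1/(4σ)]^(1/4) = 35.85 K.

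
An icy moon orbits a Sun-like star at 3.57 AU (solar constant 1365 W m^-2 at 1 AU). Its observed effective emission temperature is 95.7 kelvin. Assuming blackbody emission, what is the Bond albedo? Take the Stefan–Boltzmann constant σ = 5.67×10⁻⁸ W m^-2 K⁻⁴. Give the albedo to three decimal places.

0.822

By the inverse-square law, S = 1365/3.57² = 107.1 W m^-2.
From σT⁴ = S(1−α)/4 we invert for α: 1−α = 4σT⁴/S.
σT⁴ = 4.756 W m^-2, so 4σT⁴ = 19.02 W m^-2.
1−α = 19.02/107.1 = 0.1776, so α = 0.8224.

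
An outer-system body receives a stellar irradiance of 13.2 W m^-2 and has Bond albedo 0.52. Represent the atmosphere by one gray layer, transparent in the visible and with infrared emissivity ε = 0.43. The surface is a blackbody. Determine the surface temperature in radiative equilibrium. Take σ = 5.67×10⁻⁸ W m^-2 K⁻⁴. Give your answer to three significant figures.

77.2 K

The planet radiates to space at T_e = [S(1−α)/(4σ)]^(1/4) = 72.70 K.
Surface balance with a leaky layer gives σT_s⁴ = σT_e⁴·2/(2−ε), so T_s = T_e·[2/(2−0.43)]^(1/4) = 77.24 K.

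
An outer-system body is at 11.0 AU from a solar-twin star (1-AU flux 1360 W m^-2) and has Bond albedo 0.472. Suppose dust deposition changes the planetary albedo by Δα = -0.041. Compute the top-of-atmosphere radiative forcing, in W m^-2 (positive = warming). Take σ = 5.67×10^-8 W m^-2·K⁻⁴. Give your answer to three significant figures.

0.115 W m^-2

Flux at the orbit: S = 1360/(11.0)² = 11.24 W m^-2.
The change in absorbed flux is Δ[S(1−α)/4] = −SΔα/4 = 0.1152 W m^-2.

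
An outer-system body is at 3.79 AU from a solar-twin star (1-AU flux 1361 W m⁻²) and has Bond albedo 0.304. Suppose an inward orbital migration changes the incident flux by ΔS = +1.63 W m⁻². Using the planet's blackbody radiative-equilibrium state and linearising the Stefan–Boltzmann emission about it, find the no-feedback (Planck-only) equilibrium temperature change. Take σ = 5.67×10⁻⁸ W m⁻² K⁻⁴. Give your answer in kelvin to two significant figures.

By the inverse-square law, S = 1361/3.79² = 94.75 W m⁻².
The baseline emission temperature is T_e = 130.6 K.
TOA radiative forcing: ΔF = (1−α)ΔS/4 = 0.696·(+1.63)/4 = 0.2836 W m⁻².
The Planck feedback parameter is 4σT_e³ = 0.5050 W m⁻²/K.
ΔT₀ = ΔF/λ_P = 0.2836/0.5050 = 0.562 K.

0.56 K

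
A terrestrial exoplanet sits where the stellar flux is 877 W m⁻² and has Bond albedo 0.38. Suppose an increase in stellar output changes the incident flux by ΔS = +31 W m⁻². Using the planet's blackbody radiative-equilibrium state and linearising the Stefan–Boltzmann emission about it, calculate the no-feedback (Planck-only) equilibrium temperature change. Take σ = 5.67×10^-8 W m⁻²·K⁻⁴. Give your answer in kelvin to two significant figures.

Unperturbed T_e = [877.0·(1−0.38)/(4σ)]^¼ = 221.3 K.
TOA radiative forcing: ΔF = (1−α)ΔS/4 = 0.62·(+31)/4 = 4.805 W m⁻².
Linearising σT⁴ gives d(σT⁴)/dT = 4σT_e³ = 2.457 W m⁻² per K.
ΔT₀ = ΔF/λ_P = 4.805/2.457 = 1.96 K.

2.0 K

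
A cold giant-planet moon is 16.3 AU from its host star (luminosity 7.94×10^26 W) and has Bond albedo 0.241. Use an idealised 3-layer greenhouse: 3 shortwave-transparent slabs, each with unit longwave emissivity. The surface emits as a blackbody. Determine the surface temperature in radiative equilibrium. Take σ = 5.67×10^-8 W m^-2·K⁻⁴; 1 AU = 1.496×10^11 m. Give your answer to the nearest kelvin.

Orbital distance: d = 16.3 AU = 2.438×10^12 m.
Flux at the orbit: S = L/(4πd²) = 7.94×10^26/(4π·(2.44×10^12)²) = 10.63 W m^-2.
Top-of-atmosphere balance: σT_e⁴ = S(1−α)/4 = 2.016 W m^-2 → T_e = 77.22 K.
Layer-by-layer balance gives σT_s⁴ = (N+1)σT_e⁴, so T_s = 4^¼·77.22 = 109.2 K.

109 K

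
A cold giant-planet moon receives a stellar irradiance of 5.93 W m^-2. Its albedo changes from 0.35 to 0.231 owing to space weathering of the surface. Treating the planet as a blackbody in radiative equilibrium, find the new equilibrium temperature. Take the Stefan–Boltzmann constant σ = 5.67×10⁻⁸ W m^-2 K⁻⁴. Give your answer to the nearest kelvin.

67 K

With the new albedo, S(1−α₂)/4 = 1.140 W m^-2, so T₂ = 66.96 K.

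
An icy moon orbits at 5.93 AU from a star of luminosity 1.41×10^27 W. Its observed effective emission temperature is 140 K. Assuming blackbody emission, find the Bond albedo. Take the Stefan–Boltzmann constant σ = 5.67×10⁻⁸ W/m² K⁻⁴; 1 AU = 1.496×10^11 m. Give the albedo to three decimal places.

0.389

Orbital distance: d = 5.93 AU = 8.871×10^11 m.
Flux at the orbit: S = L/(4πd²) = 1.41×10^27/(4π·(8.87×10^11)²) = 142.6 W/m².
From σT⁴ = S(1−α)/4 we invert for α: 1−α = 4σT⁴/S.
4σT⁴ = 4·5.67×10⁻⁸·(140)⁴ = 87.13 W/m².
1−α = 87.13/142.6 = 0.6111, so α = 0.3889.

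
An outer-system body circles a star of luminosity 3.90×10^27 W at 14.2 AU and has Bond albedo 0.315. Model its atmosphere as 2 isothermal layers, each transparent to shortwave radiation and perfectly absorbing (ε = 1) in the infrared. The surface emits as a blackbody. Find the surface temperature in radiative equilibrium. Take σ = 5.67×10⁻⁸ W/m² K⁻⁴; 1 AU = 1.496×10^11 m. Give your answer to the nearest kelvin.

158 K

Orbital distance: d = 14.2 AU = 2.124×10^12 m.
S = L/(4πd²) = 68.77 W/m².
Top-of-atmosphere balance: σT_e⁴ = S(1−α)/4 = 11.78 W/m² → T_e = 120.1 K.
With N = 2 opaque layers, T_s = (N+1)^(1/4)·T_e = 3^(1/4)·120.1 = 158.0 K.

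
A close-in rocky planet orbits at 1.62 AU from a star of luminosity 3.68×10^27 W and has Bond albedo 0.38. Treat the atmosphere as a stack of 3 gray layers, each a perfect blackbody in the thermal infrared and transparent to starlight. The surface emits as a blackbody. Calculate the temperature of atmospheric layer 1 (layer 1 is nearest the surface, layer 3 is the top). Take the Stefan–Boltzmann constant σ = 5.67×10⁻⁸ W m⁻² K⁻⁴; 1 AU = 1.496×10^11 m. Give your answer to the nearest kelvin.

450 kelvin

d = 1.62 × 1.496×10^11 m = 2.424×10^11 m.
Spreading L over a sphere of radius d: S = 3.68×10^27/(4π·2.42×10^11²) = 4986 W m⁻².
Top-of-atmosphere balance: σT_e⁴ = S(1−α)/4 = 772.8 W m⁻² → T_e = 341.7 K.
Each opaque layer satisfies 2T_j⁴ = T_{j−1}⁴ + T_{j+1}⁴, giving T_k⁴ = (N+1−k)T_e⁴.
T_1 = (3)^(1/4)·341.7 = 449.7 K.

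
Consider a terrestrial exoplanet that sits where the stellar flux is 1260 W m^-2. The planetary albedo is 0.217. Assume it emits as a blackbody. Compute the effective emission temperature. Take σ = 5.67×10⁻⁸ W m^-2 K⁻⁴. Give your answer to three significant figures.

Averaging over the sphere, the absorbed flux is S(1−α)/4 = 246.6 W m^-2.
Balancing against σT⁴: T = (246.6/5.67×10⁻⁸)^(1/4) = 256.8 K.

257 K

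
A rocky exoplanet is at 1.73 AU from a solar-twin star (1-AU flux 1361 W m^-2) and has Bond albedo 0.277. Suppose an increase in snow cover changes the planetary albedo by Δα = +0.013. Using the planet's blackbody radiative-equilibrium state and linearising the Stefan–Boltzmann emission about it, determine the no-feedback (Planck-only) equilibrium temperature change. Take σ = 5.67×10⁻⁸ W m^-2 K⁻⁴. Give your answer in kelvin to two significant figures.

By the inverse-square law, S = 1361/1.73² = 454.7 W m^-2.
The baseline emission temperature is T_e = 195.1 K.
TOA radiative forcing: ΔF = −S·Δα/4 = −454.7·(+0.013)/4 = -1.478 W m^-2.
Linearising σT⁴ gives d(σT⁴)/dT = 4σT_e³ = 1.685 W m^-2 per K.
Hence the no-feedback warming is ΔF/(4σT_e³) = -0.877 K.

-0.88 K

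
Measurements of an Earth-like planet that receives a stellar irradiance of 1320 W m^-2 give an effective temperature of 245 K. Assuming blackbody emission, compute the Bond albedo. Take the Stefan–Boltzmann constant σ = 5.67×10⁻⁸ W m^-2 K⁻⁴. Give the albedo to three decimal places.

Energy balance: S(1−α)/4 = σT⁴, so 1−α = 4σT⁴/S.
4σT⁴ = 4·5.67×10⁻⁸·(245)⁴ = 817.2 W m^-2.
Hence α = 1 − 817.2/1320 = 0.3809.

0.381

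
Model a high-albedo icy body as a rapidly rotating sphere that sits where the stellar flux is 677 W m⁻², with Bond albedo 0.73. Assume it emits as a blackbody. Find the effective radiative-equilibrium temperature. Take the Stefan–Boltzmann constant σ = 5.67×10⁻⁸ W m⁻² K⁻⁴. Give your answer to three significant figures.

Averaging over the sphere, the absorbed flux is S(1−α)/4 = 45.70 W m⁻².
Balancing against σT⁴: T = (45.70/5.67×10⁻⁸)^(1/4) = 168.5 K.

168 K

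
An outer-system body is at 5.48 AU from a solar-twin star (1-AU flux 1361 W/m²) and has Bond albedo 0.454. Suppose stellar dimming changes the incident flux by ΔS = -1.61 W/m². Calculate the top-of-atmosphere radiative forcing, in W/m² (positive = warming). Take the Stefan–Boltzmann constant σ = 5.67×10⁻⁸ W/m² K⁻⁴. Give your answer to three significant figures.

-0.220 W/m²

Flux at the orbit: S = 1361/(5.48)² = 45.32 W/m².
ΔF = Δ[S(1−α)]/4 = (1−0.454)·-1.61/4 = -0.2198 W/m².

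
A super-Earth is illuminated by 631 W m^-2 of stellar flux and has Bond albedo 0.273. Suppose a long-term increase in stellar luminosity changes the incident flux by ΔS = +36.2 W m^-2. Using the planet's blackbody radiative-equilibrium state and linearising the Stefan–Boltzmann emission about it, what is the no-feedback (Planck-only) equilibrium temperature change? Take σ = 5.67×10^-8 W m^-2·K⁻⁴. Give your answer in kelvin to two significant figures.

The baseline emission temperature is T_e = 212.1 K.
Only a fraction (1−α) is absorbed and it's spread over 4πR², so ΔF = (1−α)ΔS/4 = 6.579 W m^-2.
Planck response: λ_P = 4σT_e³ = 4·5.67×10⁻⁸·(212.1)³ = 2.163 W m^-2/K.
Hence the no-feedback warming is ΔF/(4σT_e³) = 3.04 K.

3.0 kelvin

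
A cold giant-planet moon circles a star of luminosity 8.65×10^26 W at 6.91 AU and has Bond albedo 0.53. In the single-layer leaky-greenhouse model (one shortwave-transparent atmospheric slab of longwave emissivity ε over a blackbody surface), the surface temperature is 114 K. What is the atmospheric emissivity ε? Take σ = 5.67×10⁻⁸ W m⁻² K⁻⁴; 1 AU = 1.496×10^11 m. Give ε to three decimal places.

0.419

d = 6.91 × 1.496×10^11 m = 1.034×10^12 m.
S = L/(4πd²) = 64.41 W m⁻².
TOA balance gives T_e = 107.5 K.
T_s⁴ = T_e⁴·2/(2−ε) → ε = 2 − 2(T_e/T_s)⁴ = 2 − 2·(107.5/114)⁴ = 0.4193.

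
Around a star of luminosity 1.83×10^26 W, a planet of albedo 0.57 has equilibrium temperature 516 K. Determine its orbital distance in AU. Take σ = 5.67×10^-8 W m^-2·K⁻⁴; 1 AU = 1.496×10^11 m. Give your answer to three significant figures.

0.132 AU

The flux needed for this T is 4σT⁴/(1−0.57) = 37390 W m^-2.
S = L/(4πd²) → d = √(L/4πS) = √(1.83×10^26/(4π·37390)) = 1.973×10^10 m = 0.1319 AU.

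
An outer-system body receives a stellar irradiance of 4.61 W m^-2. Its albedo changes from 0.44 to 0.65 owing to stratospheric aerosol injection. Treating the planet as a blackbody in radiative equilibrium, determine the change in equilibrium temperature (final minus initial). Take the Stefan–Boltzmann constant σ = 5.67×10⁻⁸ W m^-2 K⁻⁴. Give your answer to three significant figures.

Before: T₁ = [4.610·0.56/(4σ)]^(1/4) = 58.08 K.
Final:   T₂ = [S(1−0.65)/(4σ)]^(1/4) = 51.65 K.
ΔT = T₂ − T₁ = -6.439 K.

-6.44 K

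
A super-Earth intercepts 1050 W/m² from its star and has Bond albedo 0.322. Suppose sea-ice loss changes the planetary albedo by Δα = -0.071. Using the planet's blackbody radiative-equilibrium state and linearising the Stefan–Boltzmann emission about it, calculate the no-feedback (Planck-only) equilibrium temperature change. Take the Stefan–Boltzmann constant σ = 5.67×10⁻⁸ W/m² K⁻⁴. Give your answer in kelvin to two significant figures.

Reference equilibrium: T_e = [S(1−α)/(4σ)]^(1/4) = 236.7 K.
The change in absorbed flux is Δ[S(1−α)/4] = −SΔα/4 = 18.64 W/m².
Linearising σT⁴ gives d(σT⁴)/dT = 4σT_e³ = 3.008 W/m² per K.
So ΔT₀ = 18.64/3.008 = 6.20 K.

6.2 K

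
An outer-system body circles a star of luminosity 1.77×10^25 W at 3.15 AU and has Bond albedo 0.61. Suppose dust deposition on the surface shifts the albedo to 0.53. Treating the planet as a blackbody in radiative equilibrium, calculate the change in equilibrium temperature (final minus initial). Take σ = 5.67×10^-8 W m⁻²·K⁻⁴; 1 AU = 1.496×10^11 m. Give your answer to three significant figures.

2.74 K

Orbital distance: d = 3.15 AU = 4.712×10^11 m.
Flux at the orbit: S = L/(4πd²) = 1.77×10^25/(4π·(4.71×10^11)²) = 6.343 W m⁻².
Initial: T₁ = [S(1−0.61)/(4σ)]^(1/4) = 57.47 K.
After:  T₂ = [6.343·0.47/(4σ)]^(1/4) = 60.21 K.
Change: 60.21 − 57.47 = 2.744 K.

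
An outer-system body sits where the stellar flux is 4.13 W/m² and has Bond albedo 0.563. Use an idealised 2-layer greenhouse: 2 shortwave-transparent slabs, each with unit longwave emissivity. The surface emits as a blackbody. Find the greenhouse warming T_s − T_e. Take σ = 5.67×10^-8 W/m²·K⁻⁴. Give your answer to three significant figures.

16.8 K

The effective emission temperature is T_e = [S(1−α)/(4σ)]^¼ = 53.11 K.
Surface: T_s = (3)^¼·T_e = 69.90 K.
So the greenhouse effect raises the surface by 69.90 − 53.11 = 16.79 K.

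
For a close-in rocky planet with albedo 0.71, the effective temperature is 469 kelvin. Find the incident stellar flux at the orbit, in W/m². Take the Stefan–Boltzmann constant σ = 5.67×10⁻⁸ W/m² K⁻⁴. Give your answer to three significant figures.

37800 W/m²

Invert the energy balance for S: S = 4σT⁴/(1−α).
The emitted flux is σT⁴ = 2743 W/m².
S = 4·2743/0.29 = 37840 W/m².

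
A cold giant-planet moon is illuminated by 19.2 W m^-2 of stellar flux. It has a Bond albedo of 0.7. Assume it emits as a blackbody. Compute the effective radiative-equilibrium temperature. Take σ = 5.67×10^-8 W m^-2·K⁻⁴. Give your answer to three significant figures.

71.0 K

The planet absorbs (1−α)S over its disc πR² and re-emits over 4πR², so the mean absorbed flux is (1−0.7)·19.20/4 = 1.440 W m^-2.
Balancing against σT⁴: T = (1.440/5.67×10⁻⁸)^(1/4) = 70.99 K.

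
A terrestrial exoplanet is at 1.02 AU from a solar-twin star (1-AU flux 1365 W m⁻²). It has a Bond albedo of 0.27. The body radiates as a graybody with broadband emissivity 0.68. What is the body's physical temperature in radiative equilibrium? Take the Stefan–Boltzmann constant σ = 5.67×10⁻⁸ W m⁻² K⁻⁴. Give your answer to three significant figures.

Irradiance scales as 1/d², so S = 1365 W m⁻² × (1/1.02)² = 1312 W m⁻².
The planet absorbs (1−α)S over its disc πR² and re-emits over 4πR², so the mean absorbed flux is (1−0.27)·1312/4 = 239.4 W m⁻².
Radiative balance εσT⁴ = 239.4 gives T = [239.4/(0.68·σ)]^(1/4) = 280.7 K.

281 K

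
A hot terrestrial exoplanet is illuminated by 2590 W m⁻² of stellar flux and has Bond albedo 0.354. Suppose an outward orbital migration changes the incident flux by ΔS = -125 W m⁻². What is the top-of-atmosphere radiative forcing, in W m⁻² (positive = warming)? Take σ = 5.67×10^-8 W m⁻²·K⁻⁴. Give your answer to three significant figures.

TOA radiative forcing: ΔF = (1−α)ΔS/4 = 0.646·(-125)/4 = -20.19 W m⁻².

-20.2 W m⁻²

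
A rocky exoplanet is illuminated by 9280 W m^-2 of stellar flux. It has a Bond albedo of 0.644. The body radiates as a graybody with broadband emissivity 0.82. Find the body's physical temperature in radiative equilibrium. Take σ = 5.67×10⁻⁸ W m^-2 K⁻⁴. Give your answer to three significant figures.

The planet absorbs (1−α)S over its disc πR² and re-emits over 4πR², so the mean absorbed flux is (1−0.644)·9280/4 = 825.9 W m^-2.
Equating to εσT⁴ with ε = 0.82: T = (825.9/0.82σ)^(1/4) = 365.1 K.

365 kelvin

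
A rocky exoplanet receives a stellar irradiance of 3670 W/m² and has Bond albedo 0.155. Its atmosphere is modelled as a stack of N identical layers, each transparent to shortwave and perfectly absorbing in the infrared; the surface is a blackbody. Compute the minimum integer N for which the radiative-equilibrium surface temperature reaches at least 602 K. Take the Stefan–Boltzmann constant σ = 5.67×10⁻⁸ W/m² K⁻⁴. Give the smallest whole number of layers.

OLR = S(1−α)/4 = 775.3 W/m²; the top layer radiates at T_e = 342.0 K.
T_s = (N+1)^(1/4)·T_e ≥ 602 K requires N+1 ≥ (T_s/T_e)⁴ = (602/342.0)⁴ = 9.605.
The minimum whole number is N = 9.

9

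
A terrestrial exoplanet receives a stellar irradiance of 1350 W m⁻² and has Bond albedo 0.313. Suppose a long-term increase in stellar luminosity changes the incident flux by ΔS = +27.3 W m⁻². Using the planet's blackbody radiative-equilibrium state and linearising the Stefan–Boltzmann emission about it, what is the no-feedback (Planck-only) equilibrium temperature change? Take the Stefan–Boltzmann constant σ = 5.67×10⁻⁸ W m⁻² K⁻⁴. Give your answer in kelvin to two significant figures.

1.3 K

Unperturbed T_e = [1350·(1−0.313)/(4σ)]^¼ = 252.9 K.
TOA radiative forcing: ΔF = (1−α)ΔS/4 = 0.687·(+27.3)/4 = 4.689 W m⁻².
The Planck feedback parameter is 4σT_e³ = 3.668 W m⁻²/K.
ΔT₀ = ΔF/λ_P = 4.689/3.668 = 1.28 K.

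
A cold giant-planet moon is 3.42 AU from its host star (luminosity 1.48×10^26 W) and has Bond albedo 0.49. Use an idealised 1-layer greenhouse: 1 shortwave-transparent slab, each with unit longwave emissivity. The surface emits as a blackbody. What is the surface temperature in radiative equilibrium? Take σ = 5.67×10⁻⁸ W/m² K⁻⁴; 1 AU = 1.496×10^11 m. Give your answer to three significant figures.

d = 3.42 × 1.496×10^11 m = 5.116×10^11 m.
S = L/(4πd²) = 44.99 W/m².
The effective emission temperature is T_e = [S(1−α)/(4σ)]^¼ = 100.3 K.
With N = 1 opaque layers, T_s = (N+1)^(1/4)·T_e = 2^(1/4)·100.3 = 119.3 K.

119 K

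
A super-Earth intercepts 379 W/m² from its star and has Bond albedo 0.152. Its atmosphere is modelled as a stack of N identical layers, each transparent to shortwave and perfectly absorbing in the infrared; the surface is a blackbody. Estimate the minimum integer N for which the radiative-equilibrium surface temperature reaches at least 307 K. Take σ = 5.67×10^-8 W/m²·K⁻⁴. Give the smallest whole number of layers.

6

OLR = S(1−α)/4 = 80.35 W/m²; the top layer radiates at T_e = 194.0 K.
Since T_s⁴ = (N+1)T_e⁴, we need N ≥ (T_s/T_e)⁴ − 1 = 5.268.
So N ≥ 5.268; the smallest integer is N = 6.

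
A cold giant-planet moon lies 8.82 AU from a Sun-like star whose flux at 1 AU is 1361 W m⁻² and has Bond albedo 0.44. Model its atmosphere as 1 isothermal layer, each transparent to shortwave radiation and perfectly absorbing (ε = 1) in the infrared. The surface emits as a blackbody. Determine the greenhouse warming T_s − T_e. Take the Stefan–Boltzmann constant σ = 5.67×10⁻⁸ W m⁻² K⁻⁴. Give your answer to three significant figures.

By the inverse-square law, S = 1361/8.82² = 17.50 W m⁻².
Top-of-atmosphere balance: σT_e⁴ = S(1−α)/4 = 2.449 W m⁻² → T_e = 81.07 K.
T_s = (N+1)^(1/4)·T_e = 96.41 K.
Warming: T_s − T_e = 15.34 K.

15.3 K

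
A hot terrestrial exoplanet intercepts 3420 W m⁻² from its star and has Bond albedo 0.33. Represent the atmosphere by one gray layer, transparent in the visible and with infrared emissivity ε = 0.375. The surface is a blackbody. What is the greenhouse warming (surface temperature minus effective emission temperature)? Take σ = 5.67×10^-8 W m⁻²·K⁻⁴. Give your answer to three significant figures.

16.9 kelvin

Effective emission temperature (TOA balance): σT_e⁴ = S(1−α)/4 = 572.8 W m⁻² → T_e = 317.0 K.
The surface balance (absorbed SW + ε·downward IR = σT_s⁴) with T_a⁴ = T_s⁴/2 reduces to T_s = T_e·[2/(2−ε)]^¼ = 333.9 K.
The atmosphere warms the surface by 16.89 K.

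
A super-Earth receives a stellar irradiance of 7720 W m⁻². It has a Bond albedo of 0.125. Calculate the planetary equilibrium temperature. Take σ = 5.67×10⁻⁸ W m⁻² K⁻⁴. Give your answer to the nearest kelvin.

415 K

Averaging over the sphere, the absorbed flux is S(1−α)/4 = 1689 W m⁻².
Balancing against σT⁴: T = (1689/5.67×10⁻⁸)^(1/4) = 415.4 K.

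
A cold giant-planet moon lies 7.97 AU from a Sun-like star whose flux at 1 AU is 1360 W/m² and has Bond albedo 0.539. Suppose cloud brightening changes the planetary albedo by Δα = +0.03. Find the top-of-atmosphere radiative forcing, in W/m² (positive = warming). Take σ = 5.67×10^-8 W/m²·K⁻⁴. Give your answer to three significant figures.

By the inverse-square law, S = 1360/7.97² = 21.41 W/m².
TOA radiative forcing: ΔF = −S·Δα/4 = −21.41·(+0.03)/4 = -0.1606 W/m².

-0.161 W/m²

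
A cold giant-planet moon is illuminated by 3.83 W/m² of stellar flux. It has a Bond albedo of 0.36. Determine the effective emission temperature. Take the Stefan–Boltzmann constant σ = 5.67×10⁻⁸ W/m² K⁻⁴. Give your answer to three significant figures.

57.3 kelvin

Averaging over the sphere, the absorbed flux is S(1−α)/4 = 0.6128 W/m².
In equilibrium σT⁴ equals this, so T = 57.34 K.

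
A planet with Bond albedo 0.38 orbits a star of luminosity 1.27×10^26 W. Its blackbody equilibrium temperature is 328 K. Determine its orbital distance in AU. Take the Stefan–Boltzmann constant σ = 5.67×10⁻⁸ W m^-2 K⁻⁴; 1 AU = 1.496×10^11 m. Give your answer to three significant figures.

Required flux: S = 4σT⁴/(1−α) = 4234 W m^-2.
Then d = [L/(4πS)]^(1/2) = 4.886×10^10 m, i.e. 0.3266 AU.

0.327 AU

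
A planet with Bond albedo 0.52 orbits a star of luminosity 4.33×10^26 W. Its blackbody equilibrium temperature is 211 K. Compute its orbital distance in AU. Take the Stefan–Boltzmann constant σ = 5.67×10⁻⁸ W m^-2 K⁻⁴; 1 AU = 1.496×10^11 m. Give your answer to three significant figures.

1.28 AU

Required flux: S = 4σT⁴/(1−α) = 936.6 W m^-2.
S = L/(4πd²) → d = √(L/4πS) = √(4.33×10^26/(4π·936.6)) = 1.918×10^11 m = 1.282 AU.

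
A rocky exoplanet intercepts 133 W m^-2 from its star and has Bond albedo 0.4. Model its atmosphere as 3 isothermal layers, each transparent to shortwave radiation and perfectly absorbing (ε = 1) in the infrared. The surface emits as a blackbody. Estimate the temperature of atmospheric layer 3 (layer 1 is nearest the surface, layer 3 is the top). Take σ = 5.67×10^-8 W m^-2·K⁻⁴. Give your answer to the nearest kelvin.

137 kelvin

OLR = S(1−α)/4 = 19.95 W m^-2; the top layer radiates at T_e = 137.0 K.
The net upward flux σT_e⁴ is constant between every pair of levels, so T_k⁴ = (N+1−k)T_e⁴.
With k = 3: T_3 = (3+1−3)^¼·137.0 K = 137.0 K.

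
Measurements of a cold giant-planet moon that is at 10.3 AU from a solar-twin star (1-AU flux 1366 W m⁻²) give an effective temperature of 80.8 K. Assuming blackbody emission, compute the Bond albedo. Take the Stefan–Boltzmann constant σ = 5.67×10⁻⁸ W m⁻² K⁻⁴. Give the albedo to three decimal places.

By the inverse-square law, S = 1366/10.3² = 12.88 W m⁻².
From σT⁴ = S(1−α)/4 we invert for α: 1−α = 4σT⁴/S.
4σT⁴ = 4·5.67×10⁻⁸·(80.8)⁴ = 9.667 W m⁻².
1−α = 9.667/12.88 = 0.7508, so α = 0.2492.

0.249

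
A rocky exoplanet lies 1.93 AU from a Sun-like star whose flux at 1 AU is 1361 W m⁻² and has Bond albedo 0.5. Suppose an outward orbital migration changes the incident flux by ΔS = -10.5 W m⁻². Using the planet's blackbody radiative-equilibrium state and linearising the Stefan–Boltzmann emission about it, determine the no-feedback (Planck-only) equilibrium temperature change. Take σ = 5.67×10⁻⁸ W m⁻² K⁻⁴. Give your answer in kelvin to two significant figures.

Flux at the orbit: S = 1361/(1.93)² = 365.4 W m⁻².
Reference equilibrium: T_e = [S(1−α)/(4σ)]^(1/4) = 168.5 K.
ΔF = Δ[S(1−α)]/4 = (1−0.5)·-10.5/4 = -1.312 W m⁻².
Planck response: λ_P = 4σT_e³ = 4·5.67×10⁻⁸·(168.5)³ = 1.084 W m⁻²/K.
So ΔT₀ = -1.312/1.084 = -1.21 K.

-1.2 kelvin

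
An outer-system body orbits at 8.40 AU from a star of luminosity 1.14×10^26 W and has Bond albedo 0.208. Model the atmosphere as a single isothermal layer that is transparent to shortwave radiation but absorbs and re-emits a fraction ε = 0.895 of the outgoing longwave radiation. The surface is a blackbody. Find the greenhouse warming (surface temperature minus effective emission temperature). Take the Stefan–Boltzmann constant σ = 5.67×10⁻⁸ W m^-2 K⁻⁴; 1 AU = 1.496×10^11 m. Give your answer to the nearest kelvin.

Orbital distance: d = 8.40 AU = 1.257×10^12 m.
S = L/(4πd²) = 5.745 W m^-2.
The planet radiates to space at T_e = [S(1−α)/(4σ)]^(1/4) = 66.93 K.
Surface balance with a leaky layer gives σT_s⁴ = σT_e⁴·2/(2−ε), so T_s = T_e·[2/(2−0.895)]^(1/4) = 77.63 K.
T_s − T_e = 77.63 − 66.93 = 10.70 K.

11 K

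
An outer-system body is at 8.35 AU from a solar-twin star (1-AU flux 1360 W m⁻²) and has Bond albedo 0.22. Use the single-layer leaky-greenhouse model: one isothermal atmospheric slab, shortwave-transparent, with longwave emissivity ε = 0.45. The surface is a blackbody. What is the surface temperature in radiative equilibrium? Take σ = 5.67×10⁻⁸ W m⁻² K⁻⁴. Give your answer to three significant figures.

Flux at the orbit: S = 1360/(8.35)² = 19.51 W m⁻².
At the top of the atmosphere, σT_e⁴ = S(1−α)/4 = 3.804 W m⁻², giving T_e = 90.50 K.
Surface balance with a leaky layer gives σT_s⁴ = σT_e⁴·2/(2−ε), so T_s = T_e·[2/(2−0.45)]^(1/4) = 96.46 K.

96.5 kelvin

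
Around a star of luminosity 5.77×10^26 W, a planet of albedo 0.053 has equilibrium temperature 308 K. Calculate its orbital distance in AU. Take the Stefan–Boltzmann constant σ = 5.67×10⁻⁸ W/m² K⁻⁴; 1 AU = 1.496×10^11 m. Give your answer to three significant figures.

0.976 AU

Required flux: S = 4σT⁴/(1−α) = 2155 W/m².
S = L/(4πd²) → d = √(L/4πS) = √(5.77×10^26/(4π·2155)) = 1.460×10^11 m = 0.9757 AU.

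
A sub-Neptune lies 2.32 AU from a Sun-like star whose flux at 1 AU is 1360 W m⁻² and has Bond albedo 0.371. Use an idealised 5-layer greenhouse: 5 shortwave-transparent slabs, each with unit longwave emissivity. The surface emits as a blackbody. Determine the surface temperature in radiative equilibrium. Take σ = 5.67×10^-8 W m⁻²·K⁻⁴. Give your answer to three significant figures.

Irradiance scales as 1/d², so S = 1360 W m⁻² × (1/2.32)² = 252.7 W m⁻².
Top-of-atmosphere balance: σT_e⁴ = S(1−α)/4 = 39.73 W m⁻² → T_e = 162.7 K.
For an N-layer opaque stack, T_s⁴ = (N+1)T_e⁴, hence T_s = (6)^(1/4)×162.7 K = 254.6 K.

255 K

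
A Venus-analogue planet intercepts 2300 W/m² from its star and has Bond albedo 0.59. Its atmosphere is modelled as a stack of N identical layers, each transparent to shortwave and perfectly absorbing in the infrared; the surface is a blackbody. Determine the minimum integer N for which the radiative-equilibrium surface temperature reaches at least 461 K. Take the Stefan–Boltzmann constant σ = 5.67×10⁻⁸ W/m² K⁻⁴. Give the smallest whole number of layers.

The effective emission temperature is T_e = [S(1−α)/(4σ)]^¼ = 253.9 K.
Since T_s⁴ = (N+1)T_e⁴, we need N ≥ (T_s/T_e)⁴ − 1 = 9.863.
The minimum whole number is N = 10.

10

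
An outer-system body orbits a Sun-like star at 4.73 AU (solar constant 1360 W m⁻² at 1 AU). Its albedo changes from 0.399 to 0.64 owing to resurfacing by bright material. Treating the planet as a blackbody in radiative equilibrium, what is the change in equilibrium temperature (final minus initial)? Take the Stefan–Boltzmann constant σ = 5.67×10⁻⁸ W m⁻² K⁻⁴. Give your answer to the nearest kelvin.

-14 K

Flux at the orbit: S = 1360/(4.73)² = 60.79 W m⁻².
With α = 0.399, T₁ = 112.7 K.
Final:   T₂ = [S(1−0.64)/(4σ)]^(1/4) = 99.11 K.
Change: 99.11 − 112.7 = -13.55 K.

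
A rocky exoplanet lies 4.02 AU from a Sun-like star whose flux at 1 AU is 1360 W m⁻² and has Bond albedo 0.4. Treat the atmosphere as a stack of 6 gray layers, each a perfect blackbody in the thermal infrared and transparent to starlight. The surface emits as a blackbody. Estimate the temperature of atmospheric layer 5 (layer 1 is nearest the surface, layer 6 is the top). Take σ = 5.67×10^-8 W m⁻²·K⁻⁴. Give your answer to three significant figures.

Irradiance scales as 1/d², so S = 1360 W m⁻² × (1/4.02)² = 84.16 W m⁻².
OLR = S(1−α)/4 = 12.62 W m⁻²; the top layer radiates at T_e = 122.2 K.
In the N-layer model, layer k (counted from the surface) has T_k = (N+1−k)^(1/4)·T_e.
T_5 = (2)^(1/4)·122.2 = 145.3 K.

145 K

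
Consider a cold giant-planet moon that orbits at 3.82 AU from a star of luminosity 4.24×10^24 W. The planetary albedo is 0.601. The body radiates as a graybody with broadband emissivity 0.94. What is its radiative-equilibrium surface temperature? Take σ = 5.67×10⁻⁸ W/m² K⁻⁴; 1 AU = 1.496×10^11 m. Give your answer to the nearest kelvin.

37 K

Orbital distance: d = 3.82 AU = 5.715×10^11 m.
Flux at the orbit: S = L/(4πd²) = 4.24×10^24/(4π·(5.71×10^11)²) = 1.033 W/m².
The planet absorbs (1−α)S over its disc πR² and re-emits over 4πR², so the mean absorbed flux is (1−0.601)·1.033/4 = 0.1031 W/m².
Equating to εσT⁴ with ε = 0.94: T = (0.1031/0.94σ)^(1/4) = 37.29 K.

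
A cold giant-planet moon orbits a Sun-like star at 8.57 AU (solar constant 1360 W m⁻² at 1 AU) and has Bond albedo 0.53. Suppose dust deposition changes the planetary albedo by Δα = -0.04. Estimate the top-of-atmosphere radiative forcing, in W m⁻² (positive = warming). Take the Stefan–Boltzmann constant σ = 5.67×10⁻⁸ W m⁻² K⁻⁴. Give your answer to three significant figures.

0.185 W m⁻²

Flux at the orbit: S = 1360/(8.57)² = 18.52 W m⁻².
ΔF = −(S/4)Δα = −(18.52/4)×(-0.04) = 0.1852 W m⁻².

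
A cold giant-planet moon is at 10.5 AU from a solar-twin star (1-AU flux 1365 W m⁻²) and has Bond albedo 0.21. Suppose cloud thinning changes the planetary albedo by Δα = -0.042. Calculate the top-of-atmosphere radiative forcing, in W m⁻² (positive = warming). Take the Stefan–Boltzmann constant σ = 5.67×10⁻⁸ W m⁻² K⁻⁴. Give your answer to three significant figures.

0.130 W m⁻²

Irradiance scales as 1/d², so S = 1365 W m⁻² × (1/10.5)² = 12.38 W m⁻².
ΔF = −(S/4)Δα = −(12.38/4)×(-0.042) = 0.1300 W m⁻².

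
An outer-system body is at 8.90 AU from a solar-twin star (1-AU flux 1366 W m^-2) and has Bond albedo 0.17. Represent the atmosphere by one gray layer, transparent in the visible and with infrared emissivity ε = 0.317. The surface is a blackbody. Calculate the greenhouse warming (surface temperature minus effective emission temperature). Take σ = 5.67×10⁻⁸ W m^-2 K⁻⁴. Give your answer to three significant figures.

Irradiance scales as 1/d², so S = 1366 W m^-2 × (1/8.90)² = 17.25 W m^-2.
Effective emission temperature (TOA balance): σT_e⁴ = S(1−α)/4 = 3.578 W m^-2 → T_e = 89.13 K.
For a single slab of emissivity ε, T_s⁴ = 2T_e⁴/(2−ε); thus T_s = 89.13·(1.188)^(1/4) = 93.06 K.
The atmosphere warms the surface by 3.929 K.

3.93 K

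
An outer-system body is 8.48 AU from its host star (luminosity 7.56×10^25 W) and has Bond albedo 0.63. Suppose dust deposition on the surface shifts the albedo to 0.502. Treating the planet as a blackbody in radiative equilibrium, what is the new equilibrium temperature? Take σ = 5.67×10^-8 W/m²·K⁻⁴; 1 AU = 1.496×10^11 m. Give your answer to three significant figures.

53.5 K

d = 8.48 × 1.496×10^11 m = 1.269×10^12 m.
S = L/(4πd²) = 3.738 W/m².
T₂ = [S(1−α₂)/(4σ)]^(1/4) = [3.738·0.498/(4σ)]^(1/4) = 53.53 K.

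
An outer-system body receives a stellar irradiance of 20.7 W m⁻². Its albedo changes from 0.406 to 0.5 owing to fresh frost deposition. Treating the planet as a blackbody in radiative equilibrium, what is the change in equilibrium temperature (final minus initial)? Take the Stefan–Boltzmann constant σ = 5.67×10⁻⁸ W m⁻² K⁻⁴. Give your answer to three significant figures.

With α = 0.406, T₁ = 85.81 K.
After:  T₂ = [20.70·0.5/(4σ)]^(1/4) = 82.19 K.
Change: 82.19 − 85.81 = -3.617 K.

-3.62 K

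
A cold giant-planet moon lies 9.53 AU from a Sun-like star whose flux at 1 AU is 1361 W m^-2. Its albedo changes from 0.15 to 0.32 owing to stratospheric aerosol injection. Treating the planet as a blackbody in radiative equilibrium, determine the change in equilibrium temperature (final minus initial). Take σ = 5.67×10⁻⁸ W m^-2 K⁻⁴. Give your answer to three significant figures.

Irradiance scales as 1/d², so S = 1361 W m^-2 × (1/9.53)² = 14.99 W m^-2.
Initial: T₁ = [S(1−0.15)/(4σ)]^(1/4) = 86.57 K.
With α = 0.32, T₂ = 81.87 K.
ΔT = T₂ − T₁ = -4.697 K.

-4.70 K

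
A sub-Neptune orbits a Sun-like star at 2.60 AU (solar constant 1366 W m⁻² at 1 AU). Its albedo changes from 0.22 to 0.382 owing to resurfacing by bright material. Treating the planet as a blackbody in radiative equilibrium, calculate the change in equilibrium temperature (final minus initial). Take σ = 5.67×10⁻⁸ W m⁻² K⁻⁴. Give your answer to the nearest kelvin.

-9 K

Irradiance scales as 1/d², so S = 1366 W m⁻² × (1/2.60)² = 202.1 W m⁻².
Initial: T₁ = [S(1−0.22)/(4σ)]^(1/4) = 162.4 K.
With α = 0.382, T₂ = 153.2 K.
Change: 153.2 − 162.4 = -9.180 K.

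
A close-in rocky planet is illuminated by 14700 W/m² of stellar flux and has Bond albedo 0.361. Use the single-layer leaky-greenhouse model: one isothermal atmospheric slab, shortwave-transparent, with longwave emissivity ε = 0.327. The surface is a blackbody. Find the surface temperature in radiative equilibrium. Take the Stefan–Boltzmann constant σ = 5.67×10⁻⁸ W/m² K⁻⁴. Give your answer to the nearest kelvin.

472 kelvin

Effective emission temperature (TOA balance): σT_e⁴ = S(1−α)/4 = 2348 W/m² → T_e = 451.1 K.
For a single slab of emissivity ε, T_s⁴ = 2T_e⁴/(2−ε); thus T_s = 451.1·(1.195)^(1/4) = 471.7 K.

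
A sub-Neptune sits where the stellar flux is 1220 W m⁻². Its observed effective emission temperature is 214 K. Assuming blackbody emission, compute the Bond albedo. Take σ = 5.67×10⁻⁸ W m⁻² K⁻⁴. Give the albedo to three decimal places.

Energy balance: S(1−α)/4 = σT⁴, so 1−α = 4σT⁴/S.
σT⁴ = 118.9 W m⁻², so 4σT⁴ = 475.7 W m⁻².
1−α = 475.7/1220 = 0.3899, so α = 0.6101.

0.610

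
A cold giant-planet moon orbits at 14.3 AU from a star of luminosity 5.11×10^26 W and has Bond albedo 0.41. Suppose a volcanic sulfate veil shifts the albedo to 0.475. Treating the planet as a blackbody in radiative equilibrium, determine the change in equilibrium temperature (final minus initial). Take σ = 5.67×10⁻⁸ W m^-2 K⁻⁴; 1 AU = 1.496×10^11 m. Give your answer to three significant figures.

-1.99 K

d = 14.3 × 1.496×10^11 m = 2.139×10^12 m.
Flux at the orbit: S = L/(4πd²) = 5.11×10^26/(4π·(2.14×10^12)²) = 8.885 W m^-2.
Before: T₁ = [8.885·0.59/(4σ)]^(1/4) = 69.34 K.
After:  T₂ = [8.885·0.525/(4σ)]^(1/4) = 67.34 K.
Change: 67.34 − 69.34 = -1.994 K.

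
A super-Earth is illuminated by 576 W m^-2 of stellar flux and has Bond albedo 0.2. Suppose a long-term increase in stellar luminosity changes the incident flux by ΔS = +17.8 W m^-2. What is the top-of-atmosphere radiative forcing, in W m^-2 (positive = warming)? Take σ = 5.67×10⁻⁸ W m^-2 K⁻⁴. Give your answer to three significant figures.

3.56 W m^-2

TOA radiative forcing: ΔF = (1−α)ΔS/4 = 0.8·(+17.8)/4 = 3.560 W m^-2.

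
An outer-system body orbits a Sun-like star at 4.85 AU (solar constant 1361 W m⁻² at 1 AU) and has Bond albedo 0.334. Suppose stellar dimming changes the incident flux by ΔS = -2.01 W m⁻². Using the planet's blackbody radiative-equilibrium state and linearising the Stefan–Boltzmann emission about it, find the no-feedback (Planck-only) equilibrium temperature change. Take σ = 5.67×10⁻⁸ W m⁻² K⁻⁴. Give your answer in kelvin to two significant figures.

-0.99 kelvin

By the inverse-square law, S = 1361/4.85² = 57.86 W m⁻².
The baseline emission temperature is T_e = 114.2 K.
Only a fraction (1−α) is absorbed and it's spread over 4πR², so ΔF = (1−α)ΔS/4 = -0.3347 W m⁻².
Planck response: λ_P = 4σT_e³ = 4·5.67×10⁻⁸·(114.2)³ = 0.3375 W m⁻²/K.
So ΔT₀ = -0.3347/0.3375 = -0.992 K.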